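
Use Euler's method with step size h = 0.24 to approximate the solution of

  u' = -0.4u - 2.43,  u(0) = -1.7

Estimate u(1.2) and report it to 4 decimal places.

Euler: u_{n+1} = u_n + h·f(x_n, u_n).
x=0.000000, u=-1.700000: f=-1.750000 → u ← -1.700000 + 0.24·(-1.750000) = -2.120000
x=0.240000, u=-2.120000: f=-1.582000 → u ← -2.120000 + 0.24·(-1.582000) = -2.499680
x=0.480000, u=-2.499680: f=-1.430128 → u ← -2.499680 + 0.24·(-1.430128) = -2.842911
x=0.720000, u=-2.842911: f=-1.292836 → u ← -2.842911 + 0.24·(-1.292836) = -3.153191
x=0.960000, u=-3.153191: f=-1.168723 → u ← -3.153191 + 0.24·(-1.168723) = -3.433685
u(1.2) ≈ -3.4337

-3.4337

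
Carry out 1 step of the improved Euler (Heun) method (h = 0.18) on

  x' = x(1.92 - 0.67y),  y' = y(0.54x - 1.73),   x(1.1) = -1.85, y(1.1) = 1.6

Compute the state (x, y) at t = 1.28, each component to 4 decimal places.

-2.2550, 0.9959

Heun on (x,y): k1 = f(t_n, state_n); k2 = f(t_n + h, state_n + h·k1); state_{n+1} = state_n + (h/2)·(k1 + k2).
1.100000: (-1.850000, 1.600000)
  k1 = (-1.568800, -4.366400)
  predictor → (-2.132384, 0.814048)
  k2 = (-2.931149, -2.345669)
  → (-2.254995, 0.995914)
(x(1.28), y(1.28)) ≈ (-2.2550, 0.9959)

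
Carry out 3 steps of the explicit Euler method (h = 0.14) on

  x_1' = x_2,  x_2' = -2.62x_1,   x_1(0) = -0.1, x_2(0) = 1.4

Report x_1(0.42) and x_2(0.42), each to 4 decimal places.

Euler on (x_1,x_2): x_1_{n+1} = x_1_n + h·x_1', x_2_{n+1} = x_2_n + h·x_2'.
0.000000: (-0.100000, 1.400000); f=(1.400000, 0.262000) → (0.096000, 1.436680)
0.140000: (0.096000, 1.436680); f=(1.436680, -0.251520) → (0.297135, 1.401467)
0.280000: (0.297135, 1.401467); f=(1.401467, -0.778494) → (0.493341, 1.292478)
(x_1(0.42), x_2(0.42)) ≈ (0.4933, 1.2925)

0.4933, 1.2925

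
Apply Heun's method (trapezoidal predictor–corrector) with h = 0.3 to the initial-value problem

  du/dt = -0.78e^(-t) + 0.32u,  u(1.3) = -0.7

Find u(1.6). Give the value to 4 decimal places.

Heun: k1 = f(t_n, u_n); k2 = f(t_n + h, u_n + h·k1); u_{n+1} = u_n + (h/2)·(k1 + k2).
t=1.300000, u=-0.700000:
  k1 = f(1.300000, -0.700000) = -0.436575
  k2 = f(1.600000, -0.830972) = -0.423390
  u ← -0.700000 + (0.3/2)·(-0.436575 + (-0.423390)) = -0.828995
u(1.6) ≈ -0.8290

-0.8290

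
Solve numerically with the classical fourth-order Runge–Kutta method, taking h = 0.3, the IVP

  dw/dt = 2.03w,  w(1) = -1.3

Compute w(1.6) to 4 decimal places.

RK4: k1 = f(t_n, w_n); k2 = f(t_n + h/2, w_n + (h/2)·k1); k3 = f(t_n + h/2, w_n + (h/2)·k2); k4 = f(t_n + h, w_n + h·k3); w_{n+1} = w_n + (h/6)·(k1 + 2k2 + 2k3 + k4).
t=1.000000, w=-1.300000:
  k1 = f(1.000000, -1.300000) = -2.639000
  k2 = f(1.150000, -1.695850) = -3.442575
  k3 = f(1.150000, -1.816386) = -3.687264
  k4 = f(1.300000, -2.406179) = -4.884544
  w ← -1.300000 + (0.3/6)·(k1 + 2k2 + 2k3 + k4) = -2.389161
t=1.300000, w=-2.389161:
  k1 = f(1.300000, -2.389161) = -4.849997
  k2 = f(1.450000, -3.116661) = -6.326821
  k3 = f(1.450000, -3.338184) = -6.776514
  k4 = f(1.600000, -4.422115) = -8.976894
  w ← -2.389161 + (0.3/6)·(k1 + 2k2 + 2k3 + k4) = -4.390839
w(1.6) ≈ -4.3908

-4.3908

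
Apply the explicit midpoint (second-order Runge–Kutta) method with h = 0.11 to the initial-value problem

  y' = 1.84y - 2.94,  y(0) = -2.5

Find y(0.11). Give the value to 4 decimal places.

Midpoint: k1 = f(t_n, y_n); k2 = f(t_n + h/2, y_n + (h/2)·k1); y_{n+1} = y_n + h·k2.
t=0.000000, y=-2.500000:
  k1 = f(0.000000, -2.500000) = -7.540000
  k2 = f(0.055000, -2.914700) = -8.303048
  y ← -2.500000 + 0.11·(-8.303048) = -3.413335
y(0.11) ≈ -3.4133

-3.4133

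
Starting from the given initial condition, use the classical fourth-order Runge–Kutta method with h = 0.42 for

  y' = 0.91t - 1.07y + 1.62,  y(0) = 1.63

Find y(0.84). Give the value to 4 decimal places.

RK4: k1 = f(t_n, y_n); k2 = f(t_n + h/2, y_n + (h/2)·k1); k3 = f(t_n + h/2, y_n + (h/2)·k2); k4 = f(t_n + h, y_n + h·k3); y_{n+1} = y_n + (h/6)·(k1 + 2k2 + 2k3 + k4).
t=0.000000, y=1.630000:
  k1 = f(0.000000, 1.630000) = -0.124100
  k2 = f(0.210000, 1.603939) = 0.094885
  k3 = f(0.210000, 1.649926) = 0.045679
  k4 = f(0.420000, 1.649185) = 0.237572
  y ← 1.630000 + (0.42/6)·(k1 + 2k2 + 2k3 + k4) = 1.657622
t=0.420000, y=1.657622:
  k1 = f(0.420000, 1.657622) = 0.228544
  k2 = f(0.630000, 1.705616) = 0.368290
  k3 = f(0.630000, 1.734963) = 0.336890
  k4 = f(0.840000, 1.799116) = 0.459346
  y ← 1.657622 + (0.42/6)·(k1 + 2k2 + 2k3 + k4) = 1.804500
y(0.84) ≈ 1.8045

1.8045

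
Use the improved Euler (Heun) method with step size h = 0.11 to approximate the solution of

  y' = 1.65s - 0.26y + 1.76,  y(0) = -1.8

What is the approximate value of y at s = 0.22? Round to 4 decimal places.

-1.2843

Heun: k1 = f(s_n, y_n); k2 = f(s_n + h, y_n + h·k1); y_{n+1} = y_n + (h/2)·(k1 + k2).
s=0.000000, y=-1.800000:
  k1 = f(0.000000, -1.800000) = 2.228000
  k2 = f(0.110000, -1.554920) = 2.345779
  y ← -1.800000 + (0.11/2)·(2.228000 + 2.345779) = -1.548442
s=0.110000, y=-1.548442:
  k1 = f(0.110000, -1.548442) = 2.344095
  k2 = f(0.220000, -1.290592) = 2.458554
  y ← -1.548442 + (0.11/2)·(2.344095 + 2.458554) = -1.284296
y(0.22) ≈ -1.2843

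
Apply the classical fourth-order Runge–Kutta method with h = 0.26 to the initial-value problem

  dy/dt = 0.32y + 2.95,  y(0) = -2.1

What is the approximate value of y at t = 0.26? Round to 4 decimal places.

RK4: k1 = f(t_n, y_n); k2 = f(t_n + h/2, y_n + (h/2)·k1); k3 = f(t_n + h/2, y_n + (h/2)·k2); k4 = f(t_n + h, y_n + h·k3); y_{n+1} = y_n + (h/6)·(k1 + 2k2 + 2k3 + k4).
t=0.000000, y=-2.100000:
  k1 = f(0.000000, -2.100000) = 2.278000
  k2 = f(0.130000, -1.803860) = 2.372765
  k3 = f(0.130000, -1.791541) = 2.376707
  k4 = f(0.260000, -1.482056) = 2.475742
  y ← -2.100000 + (0.26/6)·(k1 + 2k2 + 2k3 + k4) = -1.482384
y(0.26) ≈ -1.4824

-1.4824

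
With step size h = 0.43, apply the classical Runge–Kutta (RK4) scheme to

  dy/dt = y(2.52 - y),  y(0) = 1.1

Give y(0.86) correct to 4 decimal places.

RK4: k1 = f(t_n, y_n); k2 = f(t_n + h/2, y_n + (h/2)·k1); k3 = f(t_n + h/2, y_n + (h/2)·k2); k4 = f(t_n + h, y_n + h·k3); y_{n+1} = y_n + (h/6)·(k1 + 2k2 + 2k3 + k4).
t=0.000000, y=1.100000:
  k1 = f(0.000000, 1.100000) = 1.562000
  k2 = f(0.215000, 1.435830) = 1.556684
  k3 = f(0.215000, 1.434687) = 1.557084
  k4 = f(0.430000, 1.769546) = 1.327963
  y ← 1.100000 + (0.43/6)·(k1 + 2k2 + 2k3 + k4) = 1.753421
t=0.430000, y=1.753421:
  k1 = f(0.430000, 1.753421) = 1.344136
  k2 = f(0.645000, 2.042410) = 0.975435
  k3 = f(0.645000, 1.963139) = 1.093195
  k4 = f(0.860000, 2.223495) = 0.659278
  y ← 1.753421 + (0.43/6)·(k1 + 2k2 + 2k3 + k4) = 2.193502
y(0.86) ≈ 2.1935

2.1935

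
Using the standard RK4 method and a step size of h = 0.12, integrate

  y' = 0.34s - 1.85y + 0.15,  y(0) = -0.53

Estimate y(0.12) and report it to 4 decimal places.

RK4: k1 = f(s_n, y_n); k2 = f(s_n + h/2, y_n + (h/2)·k1); k3 = f(s_n + h/2, y_n + (h/2)·k2); k4 = f(s_n + h, y_n + h·k3); y_{n+1} = y_n + (h/6)·(k1 + 2k2 + 2k3 + k4).
s=0.000000, y=-0.530000:
  k1 = f(0.000000, -0.530000) = 1.130500
  k2 = f(0.060000, -0.462170) = 1.025415
  k3 = f(0.060000, -0.468475) = 1.037079
  k4 = f(0.120000, -0.405551) = 0.941068
  y ← -0.530000 + (0.12/6)·(k1 + 2k2 + 2k3 + k4) = -0.406069
y(0.12) ≈ -0.4061

-0.4061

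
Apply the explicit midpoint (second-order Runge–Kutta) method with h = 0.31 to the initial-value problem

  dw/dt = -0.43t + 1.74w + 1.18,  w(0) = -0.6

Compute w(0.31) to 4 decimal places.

Midpoint: k1 = f(t_n, w_n); k2 = f(t_n + h/2, w_n + (h/2)·k1); w_{n+1} = w_n + h·k2.
t=0.000000, w=-0.600000:
  k1 = f(0.000000, -0.600000) = 0.136000
  k2 = f(0.155000, -0.578920) = 0.106029
  w ← -0.600000 + 0.31·0.106029 = -0.567131
w(0.31) ≈ -0.5671

-0.5671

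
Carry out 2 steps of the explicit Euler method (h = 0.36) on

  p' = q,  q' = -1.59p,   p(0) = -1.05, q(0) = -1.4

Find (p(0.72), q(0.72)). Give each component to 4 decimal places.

-1.8416, 0.0905

Euler on (p,q): p_{n+1} = p_n + h·p', q_{n+1} = q_n + h·q'.
0.000000: (-1.050000, -1.400000); f=(-1.400000, 1.669500) → (-1.554000, -0.798980)
0.360000: (-1.554000, -0.798980); f=(-0.798980, 2.470860) → (-1.841633, 0.090530)
(p(0.72), q(0.72)) ≈ (-1.8416, 0.0905)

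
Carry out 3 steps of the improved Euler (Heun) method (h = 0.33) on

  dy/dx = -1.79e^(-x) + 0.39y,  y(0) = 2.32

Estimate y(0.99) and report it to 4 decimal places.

Heun: k1 = f(x_n, y_n); k2 = f(x_n + h, y_n + h·k1); y_{n+1} = y_n + (h/2)·(k1 + k2).
x=0.000000, y=2.320000:
  k1 = f(0.000000, 2.320000) = -0.885200
  k2 = f(0.330000, 2.027884) = -0.495999
  y ← 2.320000 + (0.33/2)·(-0.885200 + (-0.495999)) = 2.092102
x=0.330000, y=2.092102:
  k1 = f(0.330000, 2.092102) = -0.470954
  k2 = f(0.660000, 1.936688) = -0.169856
  y ← 2.092102 + (0.33/2)·(-0.470954 + (-0.169856)) = 1.986369
x=0.660000, y=1.986369:
  k1 = f(0.660000, 1.986369) = -0.150480
  k2 = f(0.990000, 1.936710) = 0.090195
  y ← 1.986369 + (0.33/2)·(-0.150480 + 0.090195) = 1.976422
y(0.99) ≈ 1.9764

1.9764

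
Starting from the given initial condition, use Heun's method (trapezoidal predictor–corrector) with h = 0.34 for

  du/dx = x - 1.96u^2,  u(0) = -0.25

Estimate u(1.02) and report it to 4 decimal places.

0.1840

Heun: k1 = f(x_n, u_n); k2 = f(x_n + h, u_n + h·k1); u_{n+1} = u_n + (h/2)·(k1 + k2).
x=0.000000, u=-0.250000:
  k1 = f(0.000000, -0.250000) = -0.122500
  k2 = f(0.340000, -0.291650) = 0.173283
  u ← -0.250000 + (0.34/2)·(-0.122500 + 0.173283) = -0.241367
x=0.340000, u=-0.241367:
  k1 = f(0.340000, -0.241367) = 0.225814
  k2 = f(0.680000, -0.164590) = 0.626904
  u ← -0.241367 + (0.34/2)·(0.225814 + 0.626904) = -0.096405
x=0.680000, u=-0.096405:
  k1 = f(0.680000, -0.096405) = 0.661784
  k2 = f(1.020000, 0.128602) = 0.987585
  u ← -0.096405 + (0.34/2)·(0.661784 + 0.987585) = 0.183988
u(1.02) ≈ 0.1840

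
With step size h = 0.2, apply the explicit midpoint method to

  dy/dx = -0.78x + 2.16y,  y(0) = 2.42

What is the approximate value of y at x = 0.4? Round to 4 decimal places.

Midpoint: k1 = f(x_n, y_n); k2 = f(x_n + h/2, y_n + (h/2)·k1); y_{n+1} = y_n + h·k2.
x=0.000000, y=2.420000:
  k1 = f(0.000000, 2.420000) = 5.227200
  k2 = f(0.100000, 2.942720) = 6.278275
  y ← 2.420000 + 0.2·6.278275 = 3.675655
x=0.200000, y=3.675655:
  k1 = f(0.200000, 3.675655) = 7.783415
  k2 = f(0.300000, 4.453997) = 9.386633
  y ← 3.675655 + 0.2·9.386633 = 5.552982
y(0.4) ≈ 5.5530

5.5530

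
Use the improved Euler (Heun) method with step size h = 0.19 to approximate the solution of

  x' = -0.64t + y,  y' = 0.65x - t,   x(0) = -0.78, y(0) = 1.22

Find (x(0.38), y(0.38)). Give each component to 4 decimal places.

Heun on (x,y): k1 = f(t_n, state_n); k2 = f(t_n + h, state_n + h·k1); state_{n+1} = state_n + (h/2)·(k1 + k2).
0.000000: (-0.780000, 1.220000)
  k1 = (1.220000, -0.507000)
  predictor → (-0.548200, 1.123670)
  k2 = (1.002070, -0.546330)
  → (-0.568903, 1.119934)
0.190000: (-0.568903, 1.119934)
  k1 = (0.998334, -0.559787)
  predictor → (-0.379220, 1.013574)
  k2 = (0.770374, -0.626493)
  → (-0.400876, 1.007237)
(x(0.38), y(0.38)) ≈ (-0.4009, 1.0072)

-0.4009, 1.0072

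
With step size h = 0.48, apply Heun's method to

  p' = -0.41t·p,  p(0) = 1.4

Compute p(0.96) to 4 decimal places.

1.1568

Heun: k1 = f(t_n, p_n); k2 = f(t_n + h, p_n + h·k1); p_{n+1} = p_n + (h/2)·(k1 + k2).
t=0.000000, p=1.400000:
  k1 = f(0.000000, 1.400000) = 0.000000
  k2 = f(0.480000, 1.400000) = -0.275520
  p ← 1.400000 + (0.48/2)·(0.000000 + (-0.275520)) = 1.333875
t=0.480000, p=1.333875:
  k1 = f(0.480000, 1.333875) = -0.262507
  k2 = f(0.960000, 1.207872) = -0.475418
  p ← 1.333875 + (0.48/2)·(-0.262507 + (-0.475418)) = 1.156773
p(0.96) ≈ 1.1568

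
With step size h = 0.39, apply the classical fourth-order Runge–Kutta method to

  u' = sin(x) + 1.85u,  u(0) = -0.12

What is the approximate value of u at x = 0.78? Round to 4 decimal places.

RK4: k1 = f(x_n, u_n); k2 = f(x_n + h/2, u_n + (h/2)·k1); k3 = f(x_n + h/2, u_n + (h/2)·k2); k4 = f(x_n + h, u_n + h·k3); u_{n+1} = u_n + (h/6)·(k1 + 2k2 + 2k3 + k4).
x=0.000000, u=-0.120000:
  k1 = f(0.000000, -0.120000) = -0.222000
  k2 = f(0.195000, -0.163290) = -0.108320
  k3 = f(0.195000, -0.141122) = -0.067310
  k4 = f(0.390000, -0.146251) = 0.109624
  u ← -0.120000 + (0.39/6)·(k1 + 2k2 + 2k3 + k4) = -0.150136
x=0.390000, u=-0.150136:
  k1 = f(0.390000, -0.150136) = 0.102436
  k2 = f(0.585000, -0.130161) = 0.311401
  k3 = f(0.585000, -0.089413) = 0.386785
  k4 = f(0.780000, 0.000710) = 0.704593
  u ← -0.150136 + (0.39/6)·(k1 + 2k2 + 2k3 + k4) = -0.006915
u(0.78) ≈ -0.0069

-0.0069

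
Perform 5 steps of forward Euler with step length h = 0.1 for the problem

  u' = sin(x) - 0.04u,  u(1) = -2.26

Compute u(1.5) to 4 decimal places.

Euler: u_{n+1} = u_n + h·f(x_n, u_n).
x=1.000000, u=-2.260000: f=0.931871 → u ← -2.260000 + 0.1·0.931871 = -2.166813
x=1.100000, u=-2.166813: f=0.977880 → u ← -2.166813 + 0.1·0.977880 = -2.069025
x=1.200000, u=-2.069025: f=1.014800 → u ← -2.069025 + 0.1·1.014800 = -1.967545
x=1.300000, u=-1.967545: f=1.042260 → u ← -1.967545 + 0.1·1.042260 = -1.863319
x=1.400000, u=-1.863319: f=1.059982 → u ← -1.863319 + 0.1·1.059982 = -1.757321
u(1.5) ≈ -1.7573

-1.7573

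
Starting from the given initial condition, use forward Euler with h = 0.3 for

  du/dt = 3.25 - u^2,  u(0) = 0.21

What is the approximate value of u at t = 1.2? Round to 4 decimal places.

1.8024

Euler: u_{n+1} = u_n + h·f(t_n, u_n).
t=0.000000, u=0.210000: f=3.205900 → u ← 0.210000 + 0.3·3.205900 = 1.171770
t=0.300000, u=1.171770: f=1.876955 → u ← 1.171770 + 0.3·1.876955 = 1.734857
t=0.600000, u=1.734857: f=0.240273 → u ← 1.734857 + 0.3·0.240273 = 1.806938
t=0.900000, u=1.806938: f=-0.015026 → u ← 1.806938 + 0.3·(-0.015026) = 1.802430
u(1.2) ≈ 1.8024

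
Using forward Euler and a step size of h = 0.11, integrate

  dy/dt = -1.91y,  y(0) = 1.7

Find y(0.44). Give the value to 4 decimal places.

Euler: y_{n+1} = y_n + h·f(t_n, y_n).
t=0.000000, y=1.700000: f=-3.247000 → y ← 1.700000 + 0.11·(-3.247000) = 1.342830
t=0.110000, y=1.342830: f=-2.564805 → y ← 1.342830 + 0.11·(-2.564805) = 1.060701
t=0.220000, y=1.060701: f=-2.025940 → y ← 1.060701 + 0.11·(-2.025940) = 0.837848
t=0.330000, y=0.837848: f=-1.600290 → y ← 0.837848 + 0.11·(-1.600290) = 0.661816
y(0.44) ≈ 0.6618

0.6618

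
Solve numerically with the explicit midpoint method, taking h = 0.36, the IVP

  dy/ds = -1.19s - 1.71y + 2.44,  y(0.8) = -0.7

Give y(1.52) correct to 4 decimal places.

0.1249

Midpoint: k1 = f(s_n, y_n); k2 = f(s_n + h/2, y_n + (h/2)·k1); y_{n+1} = y_n + h·k2.
s=0.800000, y=-0.700000:
  k1 = f(0.800000, -0.700000) = 2.685000
  k2 = f(0.980000, -0.216700) = 1.644357
  y ← -0.700000 + 0.36·1.644357 = -0.108031
s=1.160000, y=-0.108031:
  k1 = f(1.160000, -0.108031) = 1.244334
  k2 = f(1.340000, 0.115949) = 0.647128
  y ← -0.108031 + 0.36·0.647128 = 0.124935
y(1.52) ≈ 0.1249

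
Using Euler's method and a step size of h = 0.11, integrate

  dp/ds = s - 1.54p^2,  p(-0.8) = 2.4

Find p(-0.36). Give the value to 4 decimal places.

0.5945

Euler: p_{n+1} = p_n + h·f(s_n, p_n).
s=-0.800000, p=2.400000: f=-9.670400 → p ← 2.400000 + 0.11·(-9.670400) = 1.336256
s=-0.690000, p=1.336256: f=-3.439793 → p ← 1.336256 + 0.11·(-3.439793) = 0.957879
s=-0.580000, p=0.957879: f=-1.992999 → p ← 0.957879 + 0.11·(-1.992999) = 0.738649
s=-0.470000, p=0.738649: f=-1.310227 → p ← 0.738649 + 0.11·(-1.310227) = 0.594524
p(-0.36) ≈ 0.5945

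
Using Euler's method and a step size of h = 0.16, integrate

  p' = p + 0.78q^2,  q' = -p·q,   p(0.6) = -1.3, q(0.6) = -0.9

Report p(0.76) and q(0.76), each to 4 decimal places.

-1.4069, -1.0872

Euler on (p,q): p_{n+1} = p_n + h·p', q_{n+1} = q_n + h·q'.
0.600000: (-1.300000, -0.900000); f=(-0.668200, -1.170000) → (-1.406912, -1.087200)
(p(0.76), q(0.76)) ≈ (-1.4069, -1.0872)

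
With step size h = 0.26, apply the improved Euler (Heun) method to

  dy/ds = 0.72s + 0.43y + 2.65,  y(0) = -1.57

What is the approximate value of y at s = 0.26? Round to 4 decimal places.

Heun: k1 = f(s_n, y_n); k2 = f(s_n + h, y_n + h·k1); y_{n+1} = y_n + (h/2)·(k1 + k2).
s=0.000000, y=-1.570000:
  k1 = f(0.000000, -1.570000) = 1.974900
  k2 = f(0.260000, -1.056526) = 2.382894
  y ← -1.570000 + (0.26/2)·(1.974900 + 2.382894) = -1.003487
y(0.26) ≈ -1.0035

-1.0035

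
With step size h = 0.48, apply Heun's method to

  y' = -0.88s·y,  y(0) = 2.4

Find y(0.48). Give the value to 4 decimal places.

Heun: k1 = f(s_n, y_n); k2 = f(s_n + h, y_n + h·k1); y_{n+1} = y_n + (h/2)·(k1 + k2).
s=0.000000, y=2.400000:
  k1 = f(0.000000, 2.400000) = 0.000000
  k2 = f(0.480000, 2.400000) = -1.013760
  y ← 2.400000 + (0.48/2)·(0.000000 + (-1.013760)) = 2.156698
y(0.48) ≈ 2.1567

2.1567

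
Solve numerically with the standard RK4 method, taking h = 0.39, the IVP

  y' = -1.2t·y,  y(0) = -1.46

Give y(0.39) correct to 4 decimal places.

-1.3327

RK4: k1 = f(t_n, y_n); k2 = f(t_n + h/2, y_n + (h/2)·k1); k3 = f(t_n + h/2, y_n + (h/2)·k2); k4 = f(t_n + h, y_n + h·k3); y_{n+1} = y_n + (h/6)·(k1 + 2k2 + 2k3 + k4).
t=0.000000, y=-1.460000:
  k1 = f(0.000000, -1.460000) = 0.000000
  k2 = f(0.195000, -1.460000) = 0.341640
  k3 = f(0.195000, -1.393380) = 0.326051
  k4 = f(0.390000, -1.332840) = 0.623769
  y ← -1.460000 + (0.39/6)·(k1 + 2k2 + 2k3 + k4) = -1.332655
y(0.39) ≈ -1.3327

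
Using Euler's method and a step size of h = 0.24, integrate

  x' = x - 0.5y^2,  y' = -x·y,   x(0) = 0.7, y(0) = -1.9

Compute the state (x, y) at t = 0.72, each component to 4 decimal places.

0.0562, -1.3345

Euler on (x,y): x_{n+1} = x_n + h·x', y_{n+1} = y_n + h·y'.
0.000000: (0.700000, -1.900000); f=(-1.105000, 1.330000) → (0.434800, -1.580800)
0.240000: (0.434800, -1.580800); f=(-0.814664, 0.687332) → (0.239281, -1.415840)
0.480000: (0.239281, -1.415840); f=(-0.763021, 0.338783) → (0.056155, -1.334532)
(x(0.72), y(0.72)) ≈ (0.0562, -1.3345)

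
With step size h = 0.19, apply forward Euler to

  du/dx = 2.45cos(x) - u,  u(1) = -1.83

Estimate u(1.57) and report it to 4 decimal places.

-0.5791

Euler: u_{n+1} = u_n + h·f(x_n, u_n).
x=1.000000, u=-1.830000: f=3.153741 → u ← -1.830000 + 0.19·3.153741 = -1.230789
x=1.190000, u=-1.230789: f=2.141356 → u ← -1.230789 + 0.19·2.141356 = -0.823932
x=1.380000, u=-0.823932: f=1.288552 → u ← -0.823932 + 0.19·1.288552 = -0.579107
u(1.57) ≈ -0.5791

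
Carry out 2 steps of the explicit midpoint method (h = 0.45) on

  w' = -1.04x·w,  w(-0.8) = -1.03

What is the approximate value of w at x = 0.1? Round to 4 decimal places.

-1.4451

Midpoint: k1 = f(x_n, w_n); k2 = f(x_n + h/2, w_n + (h/2)·k1); w_{n+1} = w_n + h·k2.
x=-0.800000, w=-1.030000:
  k1 = f(-0.800000, -1.030000) = -0.856960
  k2 = f(-0.575000, -1.222816) = -0.731244
  w ← -1.030000 + 0.45·(-0.731244) = -1.359060
x=-0.350000, w=-1.359060:
  k1 = f(-0.350000, -1.359060) = -0.494698
  k2 = f(-0.125000, -1.470367) = -0.191148
  w ← -1.359060 + 0.45·(-0.191148) = -1.445076
w(0.1) ≈ -1.4451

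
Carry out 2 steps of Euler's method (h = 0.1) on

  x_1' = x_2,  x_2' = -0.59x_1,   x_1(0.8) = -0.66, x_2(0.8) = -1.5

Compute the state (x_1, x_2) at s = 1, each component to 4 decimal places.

-0.9561, -1.4133

Euler on (x_1,x_2): x_1_{n+1} = x_1_n + h·x_1', x_2_{n+1} = x_2_n + h·x_2'.
0.800000: (-0.660000, -1.500000); f=(-1.500000, 0.389400) → (-0.810000, -1.461060)
0.900000: (-0.810000, -1.461060); f=(-1.461060, 0.477900) → (-0.956106, -1.413270)
(x_1(1), x_2(1)) ≈ (-0.9561, -1.4133)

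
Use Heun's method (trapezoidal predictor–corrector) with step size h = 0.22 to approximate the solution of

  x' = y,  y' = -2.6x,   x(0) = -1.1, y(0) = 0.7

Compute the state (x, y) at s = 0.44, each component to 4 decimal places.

-0.5389, 1.7058

Heun on (x,y): k1 = f(s_n, state_n); k2 = f(s_n + h, state_n + h·k1); state_{n+1} = state_n + (h/2)·(k1 + k2).
0.000000: (-1.100000, 0.700000)
  k1 = (0.700000, 2.860000)
  predictor → (-0.946000, 1.329200)
  k2 = (1.329200, 2.459600)
  → (-0.876788, 1.285156)
0.220000: (-0.876788, 1.285156)
  k1 = (1.285156, 2.279649)
  predictor → (-0.594054, 1.786679)
  k2 = (1.786679, 1.544540)
  → (-0.538886, 1.705817)
(x(0.44), y(0.44)) ≈ (-0.5389, 1.7058)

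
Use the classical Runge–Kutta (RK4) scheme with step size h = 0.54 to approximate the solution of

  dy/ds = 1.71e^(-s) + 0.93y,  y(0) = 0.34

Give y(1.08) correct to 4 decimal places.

3.0464

RK4: k1 = f(s_n, y_n); k2 = f(s_n + h/2, y_n + (h/2)·k1); k3 = f(s_n + h/2, y_n + (h/2)·k2); k4 = f(s_n + h, y_n + h·k3); y_{n+1} = y_n + (h/6)·(k1 + 2k2 + 2k3 + k4).
s=0.000000, y=0.340000:
  k1 = f(0.000000, 0.340000) = 2.026200
  k2 = f(0.270000, 0.887074) = 2.130358
  k3 = f(0.270000, 0.915197) = 2.156512
  k4 = f(0.540000, 1.504516) = 2.395700
  y ← 0.340000 + (0.54/6)·(k1 + 2k2 + 2k3 + k4) = 1.509607
s=0.540000, y=1.509607:
  k1 = f(0.540000, 1.509607) = 2.400434
  k2 = f(0.810000, 2.157725) = 2.767391
  k3 = f(0.810000, 2.256803) = 2.859534
  k4 = f(1.080000, 3.053756) = 3.420701
  y ← 1.509607 + (0.54/6)·(k1 + 2k2 + 2k3 + k4) = 3.046356
y(1.08) ≈ 3.0464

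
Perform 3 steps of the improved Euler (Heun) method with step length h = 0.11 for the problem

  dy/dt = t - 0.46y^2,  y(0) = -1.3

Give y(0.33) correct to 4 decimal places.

-1.5560

Heun: k1 = f(t_n, y_n); k2 = f(t_n + h, y_n + h·k1); y_{n+1} = y_n + (h/2)·(k1 + k2).
t=0.000000, y=-1.300000:
  k1 = f(0.000000, -1.300000) = -0.777400
  k2 = f(0.110000, -1.385514) = -0.773039
  y ← -1.300000 + (0.11/2)·(-0.777400 + (-0.773039)) = -1.385274
t=0.110000, y=-1.385274:
  k1 = f(0.110000, -1.385274) = -0.772733
  k2 = f(0.220000, -1.470275) = -0.774386
  y ← -1.385274 + (0.11/2)·(-0.772733 + (-0.774386)) = -1.470366
t=0.220000, y=-1.470366:
  k1 = f(0.220000, -1.470366) = -0.774509
  k2 = f(0.330000, -1.555562) = -0.783095
  y ← -1.470366 + (0.11/2)·(-0.774509 + (-0.783095)) = -1.556034
y(0.33) ≈ -1.5560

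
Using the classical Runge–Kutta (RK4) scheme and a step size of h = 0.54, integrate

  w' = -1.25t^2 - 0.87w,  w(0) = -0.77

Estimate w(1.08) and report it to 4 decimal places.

RK4: k1 = f(t_n, w_n); k2 = f(t_n + h/2, w_n + (h/2)·k1); k3 = f(t_n + h/2, w_n + (h/2)·k2); k4 = f(t_n + h, w_n + h·k3); w_{n+1} = w_n + (h/6)·(k1 + 2k2 + 2k3 + k4).
t=0.000000, w=-0.770000:
  k1 = f(0.000000, -0.770000) = 0.669900
  k2 = f(0.270000, -0.589127) = 0.421415
  k3 = f(0.270000, -0.656218) = 0.479785
  k4 = f(0.540000, -0.510916) = 0.079997
  w ← -0.770000 + (0.54/6)·(k1 + 2k2 + 2k3 + k4) = -0.540293
t=0.540000, w=-0.540293:
  k1 = f(0.540000, -0.540293) = 0.105555
  k2 = f(0.810000, -0.511793) = -0.374865
  k3 = f(0.810000, -0.641507) = -0.262014
  k4 = f(1.080000, -0.681781) = -0.864851
  w ← -0.540293 + (0.54/6)·(k1 + 2k2 + 2k3 + k4) = -0.723268
w(1.08) ≈ -0.7233

-0.7233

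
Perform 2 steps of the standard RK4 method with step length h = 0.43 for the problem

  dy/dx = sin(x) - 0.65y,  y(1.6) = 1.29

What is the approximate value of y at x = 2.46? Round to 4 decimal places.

RK4: k1 = f(x_n, y_n); k2 = f(x_n + h/2, y_n + (h/2)·k1); k3 = f(x_n + h/2, y_n + (h/2)·k2); k4 = f(x_n + h, y_n + h·k3); y_{n+1} = y_n + (h/6)·(k1 + 2k2 + 2k3 + k4).
x=1.600000, y=1.290000:
  k1 = f(1.600000, 1.290000) = 0.161074
  k2 = f(1.815000, 1.324631) = 0.109320
  k3 = f(1.815000, 1.313504) = 0.116553
  k4 = f(2.030000, 1.340118) = 0.025329
  y ← 1.290000 + (0.43/6)·(k1 + 2k2 + 2k3 + k4) = 1.335734
x=2.030000, y=1.335734:
  k1 = f(2.030000, 1.335734) = 0.028179
  k2 = f(2.245000, 1.341792) = -0.090961
  k3 = f(2.245000, 1.316177) = -0.074311
  k4 = f(2.460000, 1.303780) = -0.217427
  y ← 1.335734 + (0.43/6)·(k1 + 2k2 + 2k3 + k4) = 1.298482
y(2.46) ≈ 1.2985

1.2985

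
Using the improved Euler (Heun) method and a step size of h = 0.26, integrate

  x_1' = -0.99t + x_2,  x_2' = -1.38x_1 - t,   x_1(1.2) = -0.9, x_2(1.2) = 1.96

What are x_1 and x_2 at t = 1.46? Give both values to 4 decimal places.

-0.7313, 1.9011

Heun on (x_1,x_2): k1 = f(t_n, state_n); k2 = f(t_n + h, state_n + h·k1); state_{n+1} = state_n + (h/2)·(k1 + k2).
1.200000: (-0.900000, 1.960000)
  k1 = (0.772000, 0.042000)
  predictor → (-0.699280, 1.970920)
  k2 = (0.525520, -0.494994)
  → (-0.731322, 1.901111)
(x_1(1.46), x_2(1.46)) ≈ (-0.7313, 1.9011)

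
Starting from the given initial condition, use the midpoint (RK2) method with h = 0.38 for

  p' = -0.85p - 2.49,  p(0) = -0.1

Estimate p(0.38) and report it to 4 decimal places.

Midpoint: k1 = f(x_n, p_n); k2 = f(x_n + h/2, p_n + (h/2)·k1); p_{n+1} = p_n + h·k2.
x=0.000000, p=-0.100000:
  k1 = f(0.000000, -0.100000) = -2.405000
  k2 = f(0.190000, -0.556950) = -2.016593
  p ← -0.100000 + 0.38·(-2.016593) = -0.866305
p(0.38) ≈ -0.8663

-0.8663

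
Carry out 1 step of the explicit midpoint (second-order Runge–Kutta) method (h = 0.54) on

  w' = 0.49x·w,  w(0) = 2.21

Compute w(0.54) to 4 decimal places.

2.3679

Midpoint: k1 = f(x_n, w_n); k2 = f(x_n + h/2, w_n + (h/2)·k1); w_{n+1} = w_n + h·k2.
x=0.000000, w=2.210000:
  k1 = f(0.000000, 2.210000) = 0.000000
  k2 = f(0.270000, 2.210000) = 0.292383
  w ← 2.210000 + 0.54·0.292383 = 2.367887
w(0.54) ≈ 2.3679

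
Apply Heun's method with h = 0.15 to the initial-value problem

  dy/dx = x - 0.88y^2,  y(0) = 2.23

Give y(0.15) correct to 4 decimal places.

1.7496

Heun: k1 = f(x_n, y_n); k2 = f(x_n + h, y_n + h·k1); y_{n+1} = y_n + (h/2)·(k1 + k2).
x=0.000000, y=2.230000:
  k1 = f(0.000000, 2.230000) = -4.376152
  k2 = f(0.150000, 1.573577) = -2.029008
  y ← 2.230000 + (0.15/2)·(-4.376152 + (-2.029008)) = 1.749613
y(0.15) ≈ 1.7496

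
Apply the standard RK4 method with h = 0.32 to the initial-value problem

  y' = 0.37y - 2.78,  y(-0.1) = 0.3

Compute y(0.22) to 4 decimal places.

RK4: k1 = f(t_n, y_n); k2 = f(t_n + h/2, y_n + (h/2)·k1); k3 = f(t_n + h/2, y_n + (h/2)·k2); k4 = f(t_n + h, y_n + h·k3); y_{n+1} = y_n + (h/6)·(k1 + 2k2 + 2k3 + k4).
t=-0.100000, y=0.300000:
  k1 = f(-0.100000, 0.300000) = -2.669000
  k2 = f(0.060000, -0.127040) = -2.827005
  k3 = f(0.060000, -0.152321) = -2.836359
  k4 = f(0.220000, -0.607635) = -3.004825
  y ← 0.300000 + (0.32/6)·(k1 + 2k2 + 2k3 + k4) = -0.606696
y(0.22) ≈ -0.6067

-0.6067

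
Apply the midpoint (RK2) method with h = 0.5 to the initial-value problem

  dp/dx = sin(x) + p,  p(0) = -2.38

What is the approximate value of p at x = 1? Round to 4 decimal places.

-5.6829

Midpoint: k1 = f(x_n, p_n); k2 = f(x_n + h/2, p_n + (h/2)·k1); p_{n+1} = p_n + h·k2.
x=0.000000, p=-2.380000:
  k1 = f(0.000000, -2.380000) = -2.380000
  k2 = f(0.250000, -2.975000) = -2.727596
  p ← -2.380000 + 0.5·(-2.727596) = -3.743798
x=0.500000, p=-3.743798:
  k1 = f(0.500000, -3.743798) = -3.264372
  k2 = f(0.750000, -4.559891) = -3.878252
  p ← -3.743798 + 0.5·(-3.878252) = -5.682924
p(1) ≈ -5.6829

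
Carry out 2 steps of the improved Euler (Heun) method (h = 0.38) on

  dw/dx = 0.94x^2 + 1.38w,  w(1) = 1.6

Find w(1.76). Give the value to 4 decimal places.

Heun: k1 = f(x_n, w_n); k2 = f(x_n + h, w_n + h·k1); w_{n+1} = w_n + (h/2)·(k1 + k2).
x=1.000000, w=1.600000:
  k1 = f(1.000000, 1.600000) = 3.148000
  k2 = f(1.380000, 2.796240) = 5.648947
  w ← 1.600000 + (0.38/2)·(3.148000 + 5.648947) = 3.271420
x=1.380000, w=3.271420:
  k1 = f(1.380000, 3.271420) = 6.304696
  k2 = f(1.760000, 5.667204) = 10.732486
  w ← 3.271420 + (0.38/2)·(6.304696 + 10.732486) = 6.508484
w(1.76) ≈ 6.5085

6.5085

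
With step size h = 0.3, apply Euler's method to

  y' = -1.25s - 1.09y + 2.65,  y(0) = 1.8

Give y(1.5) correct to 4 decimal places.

Euler: y_{n+1} = y_n + h·f(s_n, y_n).
s=0.000000, y=1.800000: f=0.688000 → y ← 1.800000 + 0.3·0.688000 = 2.006400
s=0.300000, y=2.006400: f=0.088024 → y ← 2.006400 + 0.3·0.088024 = 2.032807
s=0.600000, y=2.032807: f=-0.315760 → y ← 2.032807 + 0.3·(-0.315760) = 1.938079
s=0.900000, y=1.938079: f=-0.587506 → y ← 1.938079 + 0.3·(-0.587506) = 1.761827
s=1.200000, y=1.761827: f=-0.770392 → y ← 1.761827 + 0.3·(-0.770392) = 1.530710
y(1.5) ≈ 1.5307

1.5307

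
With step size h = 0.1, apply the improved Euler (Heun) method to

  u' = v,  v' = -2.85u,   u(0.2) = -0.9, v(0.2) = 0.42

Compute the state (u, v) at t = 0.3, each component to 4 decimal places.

Heun on (u,v): k1 = f(t_n, state_n); k2 = f(t_n + h, state_n + h·k1); state_{n+1} = state_n + (h/2)·(k1 + k2).
0.200000: (-0.900000, 0.420000)
  k1 = (0.420000, 2.565000)
  predictor → (-0.858000, 0.676500)
  k2 = (0.676500, 2.445300)
  → (-0.845175, 0.670515)
(u(0.3), v(0.3)) ≈ (-0.8452, 0.6705)

-0.8452, 0.6705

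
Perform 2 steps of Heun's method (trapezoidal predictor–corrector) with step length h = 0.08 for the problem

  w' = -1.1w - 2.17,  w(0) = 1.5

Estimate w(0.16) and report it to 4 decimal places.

Heun: k1 = f(s_n, w_n); k2 = f(s_n + h, w_n + h·k1); w_{n+1} = w_n + (h/2)·(k1 + k2).
s=0.000000, w=1.500000:
  k1 = f(0.000000, 1.500000) = -3.820000
  k2 = f(0.080000, 1.194400) = -3.483840
  w ← 1.500000 + (0.08/2)·(-3.820000 + (-3.483840)) = 1.207846
s=0.080000, w=1.207846:
  k1 = f(0.080000, 1.207846) = -3.498631
  k2 = f(0.160000, 0.927956) = -3.190752
  w ← 1.207846 + (0.08/2)·(-3.498631 + (-3.190752)) = 0.940271
w(0.16) ≈ 0.9403

0.9403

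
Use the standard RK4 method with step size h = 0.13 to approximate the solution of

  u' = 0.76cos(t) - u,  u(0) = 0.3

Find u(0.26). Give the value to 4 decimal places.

RK4: k1 = f(t_n, u_n); k2 = f(t_n + h/2, u_n + (h/2)·k1); k3 = f(t_n + h/2, u_n + (h/2)·k2); k4 = f(t_n + h, u_n + h·k3); u_{n+1} = u_n + (h/6)·(k1 + 2k2 + 2k3 + k4).
t=0.000000, u=0.300000:
  k1 = f(0.000000, 0.300000) = 0.460000
  k2 = f(0.065000, 0.329900) = 0.428495
  k3 = f(0.065000, 0.327852) = 0.430543
  k4 = f(0.130000, 0.355971) = 0.397616
  u ← 0.300000 + (0.13/6)·(k1 + 2k2 + 2k3 + k4) = 0.355807
t=0.130000, u=0.355807:
  k1 = f(0.130000, 0.355807) = 0.397780
  k2 = f(0.195000, 0.381662) = 0.363934
  k3 = f(0.195000, 0.379462) = 0.366134
  k4 = f(0.260000, 0.403404) = 0.331052
  u ← 0.355807 + (0.13/6)·(k1 + 2k2 + 2k3 + k4) = 0.403234
u(0.26) ≈ 0.4032

0.4032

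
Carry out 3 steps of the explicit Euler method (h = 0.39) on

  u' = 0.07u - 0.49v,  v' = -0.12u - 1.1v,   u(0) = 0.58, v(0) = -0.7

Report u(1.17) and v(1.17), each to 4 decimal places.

Euler on (u,v): u_{n+1} = u_n + h·u', v_{n+1} = v_n + h·v'.
0.000000: (0.580000, -0.700000); f=(0.383600, 0.700400) → (0.729604, -0.426844)
0.390000: (0.729604, -0.426844); f=(0.260226, 0.381976) → (0.831092, -0.277873)
0.780000: (0.831092, -0.277873); f=(0.194334, 0.205930) → (0.906882, -0.197561)
(u(1.17), v(1.17)) ≈ (0.9069, -0.1976)

0.9069, -0.1976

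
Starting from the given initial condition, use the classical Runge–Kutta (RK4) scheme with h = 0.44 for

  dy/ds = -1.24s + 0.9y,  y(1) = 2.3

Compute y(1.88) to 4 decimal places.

RK4: k1 = f(s_n, y_n); k2 = f(s_n + h/2, y_n + (h/2)·k1); k3 = f(s_n + h/2, y_n + (h/2)·k2); k4 = f(s_n + h, y_n + h·k3); y_{n+1} = y_n + (h/6)·(k1 + 2k2 + 2k3 + k4).
s=1.000000, y=2.300000:
  k1 = f(1.000000, 2.300000) = 0.830000
  k2 = f(1.220000, 2.482600) = 0.721540
  k3 = f(1.220000, 2.458739) = 0.700065
  k4 = f(1.440000, 2.608029) = 0.561626
  y ← 2.300000 + (0.44/6)·(k1 + 2k2 + 2k3 + k4) = 2.610555
s=1.440000, y=2.610555:
  k1 = f(1.440000, 2.610555) = 0.563899
  k2 = f(1.660000, 2.734612) = 0.402751
  k3 = f(1.660000, 2.699160) = 0.370844
  k4 = f(1.880000, 2.773726) = 0.165153
  y ← 2.610555 + (0.44/6)·(k1 + 2k2 + 2k3 + k4) = 2.777479
y(1.88) ≈ 2.7775

2.7775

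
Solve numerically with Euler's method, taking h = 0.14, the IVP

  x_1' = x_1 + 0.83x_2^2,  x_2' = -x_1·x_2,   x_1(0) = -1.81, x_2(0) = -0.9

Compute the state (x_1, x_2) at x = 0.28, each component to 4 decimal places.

-2.0971, -1.4391

Euler on (x_1,x_2): x_1_{n+1} = x_1_n + h·x_1', x_2_{n+1} = x_2_n + h·x_2'.
0.000000: (-1.810000, -0.900000); f=(-1.137700, -1.629000) → (-1.969278, -1.128060)
0.140000: (-1.969278, -1.128060); f=(-0.913087, -2.221464) → (-2.097110, -1.439065)
(x_1(0.28), x_2(0.28)) ≈ (-2.0971, -1.4391)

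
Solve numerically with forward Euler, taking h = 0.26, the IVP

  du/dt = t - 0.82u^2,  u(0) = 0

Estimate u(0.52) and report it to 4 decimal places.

Euler: u_{n+1} = u_n + h·f(t_n, u_n).
t=0.000000, u=0.000000: f=0.000000 → u ← 0.000000 + 0.26·0.000000 = 0.000000
t=0.260000, u=0.000000: f=0.260000 → u ← 0.000000 + 0.26·0.260000 = 0.067600
u(0.52) ≈ 0.0676

0.0676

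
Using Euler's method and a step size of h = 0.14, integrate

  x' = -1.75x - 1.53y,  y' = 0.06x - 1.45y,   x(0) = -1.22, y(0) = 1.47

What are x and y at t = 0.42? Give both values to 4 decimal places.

Euler on (x,y): x_{n+1} = x_n + h·x', y_{n+1} = y_n + h·y'.
0.000000: (-1.220000, 1.470000); f=(-0.114100, -2.204700) → (-1.235974, 1.161342)
0.140000: (-1.235974, 1.161342); f=(0.386101, -1.758104) → (-1.181920, 0.915207)
0.280000: (-1.181920, 0.915207); f=(0.668092, -1.397966) → (-1.088387, 0.719492)
(x(0.42), y(0.42)) ≈ (-1.0884, 0.7195)

-1.0884, 0.7195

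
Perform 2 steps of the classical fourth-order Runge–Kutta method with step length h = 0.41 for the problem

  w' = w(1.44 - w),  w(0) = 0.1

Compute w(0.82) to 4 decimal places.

0.2815

RK4: k1 = f(s_n, w_n); k2 = f(s_n + h/2, w_n + (h/2)·k1); k3 = f(s_n + h/2, w_n + (h/2)·k2); k4 = f(s_n + h, w_n + h·k3); w_{n+1} = w_n + (h/6)·(k1 + 2k2 + 2k3 + k4).
s=0.000000, w=0.100000:
  k1 = f(0.000000, 0.100000) = 0.134000
  k2 = f(0.205000, 0.127470) = 0.167308
  k3 = f(0.205000, 0.134298) = 0.175353
  k4 = f(0.410000, 0.171895) = 0.217981
  w ← 0.100000 + (0.41/6)·(k1 + 2k2 + 2k3 + k4) = 0.170882
s=0.410000, w=0.170882:
  k1 = f(0.410000, 0.170882) = 0.216870
  k2 = f(0.615000, 0.215341) = 0.263719
  k3 = f(0.615000, 0.224945) = 0.273320
  k4 = f(0.820000, 0.282944) = 0.327382
  w ← 0.170882 + (0.41/6)·(k1 + 2k2 + 2k3 + k4) = 0.281468
w(0.82) ≈ 0.2815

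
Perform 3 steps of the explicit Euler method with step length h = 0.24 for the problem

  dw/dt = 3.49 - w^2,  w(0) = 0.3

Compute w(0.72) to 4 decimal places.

Euler: w_{n+1} = w_n + h·f(t_n, w_n).
t=0.000000, w=0.300000: f=3.400000 → w ← 0.300000 + 0.24·3.400000 = 1.116000
t=0.240000, w=1.116000: f=2.244544 → w ← 1.116000 + 0.24·2.244544 = 1.654691
t=0.480000, w=1.654691: f=0.751999 → w ← 1.654691 + 0.24·0.751999 = 1.835170
w(0.72) ≈ 1.8352

1.8352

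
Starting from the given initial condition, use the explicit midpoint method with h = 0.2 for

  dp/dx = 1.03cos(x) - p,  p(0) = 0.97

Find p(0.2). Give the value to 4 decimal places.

Midpoint: k1 = f(x_n, p_n); k2 = f(x_n + h/2, p_n + (h/2)·k1); p_{n+1} = p_n + h·k2.
x=0.000000, p=0.970000:
  k1 = f(0.000000, 0.970000) = 0.060000
  k2 = f(0.100000, 0.976000) = 0.048854
  p ← 0.970000 + 0.2·0.048854 = 0.979771
p(0.2) ≈ 0.9798

0.9798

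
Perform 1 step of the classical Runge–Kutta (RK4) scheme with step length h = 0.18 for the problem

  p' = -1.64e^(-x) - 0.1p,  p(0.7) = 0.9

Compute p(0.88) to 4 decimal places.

RK4: k1 = f(x_n, p_n); k2 = f(x_n + h/2, p_n + (h/2)·k1); k3 = f(x_n + h/2, p_n + (h/2)·k2); k4 = f(x_n + h, p_n + h·k3); p_{n+1} = p_n + (h/6)·(k1 + 2k2 + 2k3 + k4).
x=0.700000, p=0.900000:
  k1 = f(0.700000, 0.900000) = -0.904400
  k2 = f(0.790000, 0.818604) = -0.826166
  k3 = f(0.790000, 0.825645) = -0.826870
  k4 = f(0.880000, 0.751163) = -0.755360
  p ← 0.900000 + (0.18/6)·(k1 + 2k2 + 2k3 + k4) = 0.751025
p(0.88) ≈ 0.7510

0.7510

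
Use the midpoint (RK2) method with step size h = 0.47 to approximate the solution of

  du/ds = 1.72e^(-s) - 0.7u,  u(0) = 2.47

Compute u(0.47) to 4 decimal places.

2.2972

Midpoint: k1 = f(s_n, u_n); k2 = f(s_n + h/2, u_n + (h/2)·k1); u_{n+1} = u_n + h·k2.
s=0.000000, u=2.470000:
  k1 = f(0.000000, 2.470000) = -0.009000
  k2 = f(0.235000, 2.467885) = -0.367738
  u ← 2.470000 + 0.47·(-0.367738) = 2.297163
u(0.47) ≈ 2.2972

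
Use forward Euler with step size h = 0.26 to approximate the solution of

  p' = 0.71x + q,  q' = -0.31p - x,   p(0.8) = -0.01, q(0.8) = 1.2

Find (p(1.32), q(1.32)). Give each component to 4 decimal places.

Euler on (p,q): p_{n+1} = p_n + h·p', q_{n+1} = q_n + h·q'.
0.800000: (-0.010000, 1.200000); f=(1.768000, -0.796900) → (0.449680, 0.992806)
1.060000: (0.449680, 0.992806); f=(1.745406, -1.199401) → (0.903486, 0.680962)
(p(1.32), q(1.32)) ≈ (0.9035, 0.6810)

0.9035, 0.6810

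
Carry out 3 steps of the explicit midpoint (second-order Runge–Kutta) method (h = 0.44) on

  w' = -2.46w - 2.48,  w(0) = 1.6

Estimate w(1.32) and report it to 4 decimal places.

-0.6754

Midpoint: k1 = f(t_n, w_n); k2 = f(t_n + h/2, w_n + (h/2)·k1); w_{n+1} = w_n + h·k2.
t=0.000000, w=1.600000:
  k1 = f(0.000000, 1.600000) = -6.416000
  k2 = f(0.220000, 0.188480) = -2.943661
  w ← 1.600000 + 0.44·(-2.943661) = 0.304789
t=0.440000, w=0.304789:
  k1 = f(0.440000, 0.304789) = -3.229782
  k2 = f(0.660000, -0.405763) = -1.481824
  w ← 0.304789 + 0.44·(-1.481824) = -0.347213
t=0.880000, w=-0.347213:
  k1 = f(0.880000, -0.347213) = -1.625855
  k2 = f(1.100000, -0.704901) = -0.745943
  w ← -0.347213 + 0.44·(-0.745943) = -0.675428
w(1.32) ≈ -0.6754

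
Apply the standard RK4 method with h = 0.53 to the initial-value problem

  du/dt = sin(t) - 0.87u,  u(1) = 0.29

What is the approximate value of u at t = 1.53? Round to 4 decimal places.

0.5855

RK4: k1 = f(t_n, u_n); k2 = f(t_n + h/2, u_n + (h/2)·k1); k3 = f(t_n + h/2, u_n + (h/2)·k2); k4 = f(t_n + h, u_n + h·k3); u_{n+1} = u_n + (h/6)·(k1 + 2k2 + 2k3 + k4).
t=1.000000, u=0.290000:
  k1 = f(1.000000, 0.290000) = 0.589171
  k2 = f(1.265000, 0.446130) = 0.565474
  k3 = f(1.265000, 0.439851) = 0.570937
  k4 = f(1.530000, 0.592597) = 0.483609
  u ← 0.290000 + (0.53/6)·(k1 + 2k2 + 2k3 + k4) = 0.585528
u(1.53) ≈ 0.5855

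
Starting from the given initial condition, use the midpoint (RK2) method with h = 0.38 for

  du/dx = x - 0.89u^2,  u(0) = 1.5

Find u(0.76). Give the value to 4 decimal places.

Midpoint: k1 = f(x_n, u_n); k2 = f(x_n + h/2, u_n + (h/2)·k1); u_{n+1} = u_n + h·k2.
x=0.000000, u=1.500000:
  k1 = f(0.000000, 1.500000) = -2.002500
  k2 = f(0.190000, 1.119525) = -0.925469
  u ← 1.500000 + 0.38·(-0.925469) = 1.148322
x=0.380000, u=1.148322:
  k1 = f(0.380000, 1.148322) = -0.793592
  k2 = f(0.570000, 0.997539) = -0.315625
  u ← 1.148322 + 0.38·(-0.315625) = 1.028384
u(0.76) ≈ 1.0284

1.0284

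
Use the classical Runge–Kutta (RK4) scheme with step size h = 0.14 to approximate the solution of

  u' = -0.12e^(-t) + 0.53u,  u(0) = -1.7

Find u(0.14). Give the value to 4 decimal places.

RK4: k1 = f(t_n, u_n); k2 = f(t_n + h/2, u_n + (h/2)·k1); k3 = f(t_n + h/2, u_n + (h/2)·k2); k4 = f(t_n + h, u_n + h·k3); u_{n+1} = u_n + (h/6)·(k1 + 2k2 + 2k3 + k4).
t=0.000000, u=-1.700000:
  k1 = f(0.000000, -1.700000) = -1.021000
  k2 = f(0.070000, -1.771470) = -1.050766
  k3 = f(0.070000, -1.773554) = -1.051871
  k4 = f(0.140000, -1.847262) = -1.083372
  u ← -1.700000 + (0.14/6)·(k1 + 2k2 + 2k3 + k4) = -1.847225
u(0.14) ≈ -1.8472

-1.8472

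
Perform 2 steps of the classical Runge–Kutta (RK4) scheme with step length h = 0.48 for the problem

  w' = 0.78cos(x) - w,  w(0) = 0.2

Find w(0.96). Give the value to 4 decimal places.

RK4: k1 = f(x_n, w_n); k2 = f(x_n + h/2, w_n + (h/2)·k1); k3 = f(x_n + h/2, w_n + (h/2)·k2); k4 = f(x_n + h, w_n + h·k3); w_{n+1} = w_n + (h/6)·(k1 + 2k2 + 2k3 + k4).
x=0.000000, w=0.200000:
  k1 = f(0.000000, 0.200000) = 0.580000
  k2 = f(0.240000, 0.339200) = 0.418444
  k3 = f(0.240000, 0.300426) = 0.457217
  k4 = f(0.480000, 0.419464) = 0.272392
  w ← 0.200000 + (0.48/6)·(k1 + 2k2 + 2k3 + k4) = 0.408297
x=0.480000, w=0.408297:
  k1 = f(0.480000, 0.408297) = 0.283559
  k2 = f(0.720000, 0.476351) = 0.110057
  k3 = f(0.720000, 0.434711) = 0.151698
  k4 = f(0.960000, 0.481112) = -0.033766
  w ← 0.408297 + (0.48/6)·(k1 + 2k2 + 2k3 + k4) = 0.470161
w(0.96) ≈ 0.4702

0.4702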